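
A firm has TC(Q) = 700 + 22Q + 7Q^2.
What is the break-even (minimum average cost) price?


AC(Q) = 700/Q + 22 + 7Q
To minimize: dAC/dQ = -700/Q^2 + 7 = 0
Q^2 = 700/7 = 100
Q* = 10
Min AC = 700/10 + 22 + 7*10
Min AC = 70 + 22 + 70 = 162

162


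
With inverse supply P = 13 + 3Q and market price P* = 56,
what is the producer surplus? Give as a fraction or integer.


Minimum supply price (at Q=0): P_min = 13
Quantity supplied at P* = 56:
Q* = (56 - 13)/3 = 43/3
PS = (1/2) * Q* * (P* - P_min)
PS = (1/2) * 43/3 * (56 - 13)
PS = (1/2) * 43/3 * 43 = 1849/6

1849/6


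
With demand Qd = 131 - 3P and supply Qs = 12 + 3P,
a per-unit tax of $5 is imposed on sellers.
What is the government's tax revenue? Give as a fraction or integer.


With tax on sellers, new supply: Qs' = 12 + 3(P - 5)
= 3P - 3
New equilibrium quantity:
Q_new = 64
Tax revenue = tax * Q_new = 5 * 64 = 320

320


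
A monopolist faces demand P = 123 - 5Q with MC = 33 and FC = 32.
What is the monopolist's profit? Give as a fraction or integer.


MR = MC: 123 - 10Q = 33
Q* = 9
P* = 123 - 5*9 = 78
Profit = (P* - MC)*Q* - FC
= (78 - 33)*9 - 32
= 45*9 - 32
= 405 - 32 = 373

373


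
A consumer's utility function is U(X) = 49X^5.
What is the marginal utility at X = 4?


MU = dU/dX = 49*5*X^(5-1)
MU = 245*X^4
At X = 4:
MU = 245 * 4^4
MU = 245 * 256 = 62720

62720


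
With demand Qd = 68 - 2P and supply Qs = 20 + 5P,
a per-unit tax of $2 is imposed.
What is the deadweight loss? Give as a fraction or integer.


Pre-tax equilibrium quantity: Q* = 380/7
Post-tax equilibrium quantity: Q_tax = 360/7
Reduction in quantity: Q* - Q_tax = 20/7
DWL = (1/2) * tax * (Q* - Q_tax)
DWL = (1/2) * 2 * 20/7 = 20/7

20/7


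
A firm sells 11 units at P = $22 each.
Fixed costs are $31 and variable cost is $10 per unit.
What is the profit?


Total Revenue = P * Q = 22 * 11 = $242
Total Cost = FC + VC*Q = 31 + 10*11 = $141
Profit = TR - TC = 242 - 141 = $101

$101


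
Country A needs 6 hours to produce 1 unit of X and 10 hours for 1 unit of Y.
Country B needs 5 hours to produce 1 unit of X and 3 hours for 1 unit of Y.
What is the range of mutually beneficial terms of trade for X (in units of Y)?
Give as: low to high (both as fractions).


Opportunity cost of X for Country A = hours_X / hours_Y = 6/10 = 3/5 units of Y
Opportunity cost of X for Country B = hours_X / hours_Y = 5/3 = 5/3 units of Y
Terms of trade must be between the two opportunity costs.
Range: 3/5 to 5/3

3/5 to 5/3


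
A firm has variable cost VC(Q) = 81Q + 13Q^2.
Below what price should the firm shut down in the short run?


AVC(Q) = VC(Q)/Q = 81 + 13Q
AVC is increasing in Q, so minimum AVC is at Q -> 0+.
Min AVC = 81
The firm should shut down if P < 81.

81


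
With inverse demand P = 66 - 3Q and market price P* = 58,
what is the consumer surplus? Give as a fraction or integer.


Maximum willingness to pay (at Q=0): P_max = 66
Quantity demanded at P* = 58:
Q* = (66 - 58)/3 = 8/3
CS = (1/2) * Q* * (P_max - P*)
CS = (1/2) * 8/3 * (66 - 58)
CS = (1/2) * 8/3 * 8 = 32/3

32/3


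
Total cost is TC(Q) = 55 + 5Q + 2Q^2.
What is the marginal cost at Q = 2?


MC = dTC/dQ = 5 + 2*2*Q
At Q = 2:
MC = 5 + 4*2
MC = 5 + 8 = 13

13


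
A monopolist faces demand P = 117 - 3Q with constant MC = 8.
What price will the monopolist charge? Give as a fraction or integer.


MR = 117 - 6Q
Set MR = MC: 117 - 6Q = 8
Q* = 109/6
Substitute into demand:
P* = 117 - 3*109/6 = 125/2

125/2


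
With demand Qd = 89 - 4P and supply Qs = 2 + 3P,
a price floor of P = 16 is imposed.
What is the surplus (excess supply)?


At P = 16:
Qd = 89 - 4*16 = 25
Qs = 2 + 3*16 = 50
Surplus = Qs - Qd = 50 - 25 = 25

25


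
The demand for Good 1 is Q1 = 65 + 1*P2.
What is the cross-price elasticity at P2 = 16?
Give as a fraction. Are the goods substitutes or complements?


dQ1/dP2 = 1
At P2 = 16: Q1 = 65 + 1*16 = 81
Exy = (dQ1/dP2)(P2/Q1) = 1 * 16 / 81 = 16/81
Since Exy > 0, the goods are substitutes.

16/81 (substitutes)


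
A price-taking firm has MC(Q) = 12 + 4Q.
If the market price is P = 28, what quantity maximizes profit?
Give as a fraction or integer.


In perfect competition, profit is maximized where P = MC.
28 = 12 + 4Q
16 = 4Q
Q* = 16/4 = 4

4


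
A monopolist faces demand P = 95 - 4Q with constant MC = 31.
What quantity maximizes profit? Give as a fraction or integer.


TR = P*Q = (95 - 4Q)Q = 95Q - 4Q^2
MR = dTR/dQ = 95 - 8Q
Set MR = MC:
95 - 8Q = 31
64 = 8Q
Q* = 64/8 = 8

8


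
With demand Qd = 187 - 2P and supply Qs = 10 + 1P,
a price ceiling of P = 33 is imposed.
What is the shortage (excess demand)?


At P = 33:
Qd = 187 - 2*33 = 121
Qs = 10 + 1*33 = 43
Shortage = Qd - Qs = 121 - 43 = 78

78


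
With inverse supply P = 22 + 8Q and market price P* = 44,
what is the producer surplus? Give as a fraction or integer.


Minimum supply price (at Q=0): P_min = 22
Quantity supplied at P* = 44:
Q* = (44 - 22)/8 = 11/4
PS = (1/2) * Q* * (P* - P_min)
PS = (1/2) * 11/4 * (44 - 22)
PS = (1/2) * 11/4 * 22 = 121/4

121/4


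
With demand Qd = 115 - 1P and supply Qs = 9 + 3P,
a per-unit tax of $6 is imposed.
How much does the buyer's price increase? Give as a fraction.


With a per-unit tax, the buyer's price increase depends on relative slopes.
Supply slope: d = 3, Demand slope: b = 1
Buyer's price increase = d * tax / (b + d)
= 3 * 6 / (1 + 3)
= 18 / 4 = 9/2

9/2


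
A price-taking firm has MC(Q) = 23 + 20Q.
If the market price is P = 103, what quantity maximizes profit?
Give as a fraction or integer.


In perfect competition, profit is maximized where P = MC.
103 = 23 + 20Q
80 = 20Q
Q* = 80/20 = 4

4


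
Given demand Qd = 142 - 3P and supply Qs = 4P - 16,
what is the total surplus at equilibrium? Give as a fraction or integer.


Find equilibrium: 142 - 3P = 4P - 16
142 + 16 = 7P
P* = 158/7 = 158/7
Q* = 4*158/7 - 16 = 520/7
Inverse demand: P = 142/3 - Q/3, so P_max = 142/3
Inverse supply: P = 4 + Q/4, so P_min = 4
CS = (1/2) * 520/7 * (142/3 - 158/7) = 135200/147
PS = (1/2) * 520/7 * (158/7 - 4) = 33800/49
TS = CS + PS = 135200/147 + 33800/49 = 33800/21

33800/21


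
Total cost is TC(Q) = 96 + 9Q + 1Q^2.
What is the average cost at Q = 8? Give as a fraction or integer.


TC(8) = 96 + 9*8 + 1*8^2
TC(8) = 96 + 72 + 64 = 232
AC = TC/Q = 232/8 = 29

29


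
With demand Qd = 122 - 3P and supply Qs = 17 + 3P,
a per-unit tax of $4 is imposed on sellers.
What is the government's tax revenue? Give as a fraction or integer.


With tax on sellers, new supply: Qs' = 17 + 3(P - 4)
= 5 + 3P
New equilibrium quantity:
Q_new = 127/2
Tax revenue = tax * Q_new = 4 * 127/2 = 254

254


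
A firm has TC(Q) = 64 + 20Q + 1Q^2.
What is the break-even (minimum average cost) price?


AC(Q) = 64/Q + 20 + 1Q
To minimize: dAC/dQ = -64/Q^2 + 1 = 0
Q^2 = 64/1 = 64
Q* = 8
Min AC = 64/8 + 20 + 1*8
Min AC = 8 + 20 + 8 = 36

36


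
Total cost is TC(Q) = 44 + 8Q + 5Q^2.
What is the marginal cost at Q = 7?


MC = dTC/dQ = 8 + 2*5*Q
At Q = 7:
MC = 8 + 10*7
MC = 8 + 70 = 78

78


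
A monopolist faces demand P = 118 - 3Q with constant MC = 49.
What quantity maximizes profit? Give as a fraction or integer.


TR = P*Q = (118 - 3Q)Q = 118Q - 3Q^2
MR = dTR/dQ = 118 - 6Q
Set MR = MC:
118 - 6Q = 49
69 = 6Q
Q* = 69/6 = 23/2

23/2


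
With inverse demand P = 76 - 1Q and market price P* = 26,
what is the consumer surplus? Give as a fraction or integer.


Maximum willingness to pay (at Q=0): P_max = 76
Quantity demanded at P* = 26:
Q* = (76 - 26)/1 = 50
CS = (1/2) * Q* * (P_max - P*)
CS = (1/2) * 50 * (76 - 26)
CS = (1/2) * 50 * 50 = 1250

1250


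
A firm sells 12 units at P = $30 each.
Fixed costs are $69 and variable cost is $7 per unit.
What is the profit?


Total Revenue = P * Q = 30 * 12 = $360
Total Cost = FC + VC*Q = 69 + 7*12 = $153
Profit = TR - TC = 360 - 153 = $207

$207


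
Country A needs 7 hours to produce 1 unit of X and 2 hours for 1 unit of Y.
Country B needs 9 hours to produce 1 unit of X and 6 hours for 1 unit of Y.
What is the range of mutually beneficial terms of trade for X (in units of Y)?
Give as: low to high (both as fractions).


Opportunity cost of X for Country A = hours_X / hours_Y = 7/2 = 7/2 units of Y
Opportunity cost of X for Country B = hours_X / hours_Y = 9/6 = 3/2 units of Y
Terms of trade must be between the two opportunity costs.
Range: 3/2 to 7/2

3/2 to 7/2


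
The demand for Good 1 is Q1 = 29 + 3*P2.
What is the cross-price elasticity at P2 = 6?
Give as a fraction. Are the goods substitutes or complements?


dQ1/dP2 = 3
At P2 = 6: Q1 = 29 + 3*6 = 47
Exy = (dQ1/dP2)(P2/Q1) = 3 * 6 / 47 = 18/47
Since Exy > 0, the goods are substitutes.

18/47 (substitutes)


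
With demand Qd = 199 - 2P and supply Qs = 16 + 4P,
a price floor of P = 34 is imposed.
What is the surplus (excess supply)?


At P = 34:
Qd = 199 - 2*34 = 131
Qs = 16 + 4*34 = 152
Surplus = Qs - Qd = 152 - 131 = 21

21


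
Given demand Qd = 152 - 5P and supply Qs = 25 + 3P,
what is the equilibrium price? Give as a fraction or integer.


At equilibrium, Qd = Qs.
152 - 5P = 25 + 3P
152 - 25 = 5P + 3P
127 = 8P
P* = 127/8 = 127/8

127/8


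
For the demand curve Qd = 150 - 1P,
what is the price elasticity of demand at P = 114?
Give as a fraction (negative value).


dQ/dP = -1
At P = 114: Q = 150 - 1*114 = 36
E = (dQ/dP)(P/Q) = (-1)(114/36) = -19/6

-19/6


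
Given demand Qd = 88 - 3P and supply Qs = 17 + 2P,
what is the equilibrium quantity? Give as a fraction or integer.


First find equilibrium price:
88 - 3P = 17 + 2P
P* = 71/5 = 71/5
Then substitute into demand:
Q* = 88 - 3 * 71/5 = 227/5

227/5


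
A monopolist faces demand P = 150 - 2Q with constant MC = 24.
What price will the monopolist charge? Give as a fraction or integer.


MR = 150 - 4Q
Set MR = MC: 150 - 4Q = 24
Q* = 63/2
Substitute into demand:
P* = 150 - 2*63/2 = 87

87


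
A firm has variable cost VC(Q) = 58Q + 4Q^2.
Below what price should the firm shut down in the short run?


AVC(Q) = VC(Q)/Q = 58 + 4Q
AVC is increasing in Q, so minimum AVC is at Q -> 0+.
Min AVC = 58
The firm should shut down if P < 58.

58


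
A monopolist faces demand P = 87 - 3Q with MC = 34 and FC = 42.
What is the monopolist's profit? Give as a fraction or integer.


MR = MC: 87 - 6Q = 34
Q* = 53/6
P* = 87 - 3*53/6 = 121/2
Profit = (P* - MC)*Q* - FC
= (121/2 - 34)*53/6 - 42
= 53/2*53/6 - 42
= 2809/12 - 42 = 2305/12

2305/12


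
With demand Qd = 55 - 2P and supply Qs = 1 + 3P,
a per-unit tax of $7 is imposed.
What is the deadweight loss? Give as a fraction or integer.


Pre-tax equilibrium quantity: Q* = 167/5
Post-tax equilibrium quantity: Q_tax = 25
Reduction in quantity: Q* - Q_tax = 42/5
DWL = (1/2) * tax * (Q* - Q_tax)
DWL = (1/2) * 7 * 42/5 = 147/5

147/5


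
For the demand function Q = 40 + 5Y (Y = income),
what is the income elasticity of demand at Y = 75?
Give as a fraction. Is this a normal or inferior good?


dQ/dY = 5
At Y = 75: Q = 40 + 5*75 = 415
Ey = (dQ/dY)(Y/Q) = 5 * 75 / 415 = 75/83
Since Ey > 0, this is a normal good.

75/83 (normal good)


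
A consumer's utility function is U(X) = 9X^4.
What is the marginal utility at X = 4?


MU = dU/dX = 9*4*X^(4-1)
MU = 36*X^3
At X = 4:
MU = 36 * 4^3
MU = 36 * 64 = 2304

2304


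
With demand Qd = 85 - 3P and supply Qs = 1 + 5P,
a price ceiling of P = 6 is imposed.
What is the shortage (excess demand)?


At P = 6:
Qd = 85 - 3*6 = 67
Qs = 1 + 5*6 = 31
Shortage = Qd - Qs = 67 - 31 = 36

36


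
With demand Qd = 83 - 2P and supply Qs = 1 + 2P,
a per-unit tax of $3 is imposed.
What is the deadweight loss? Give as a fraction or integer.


Pre-tax equilibrium quantity: Q* = 42
Post-tax equilibrium quantity: Q_tax = 39
Reduction in quantity: Q* - Q_tax = 3
DWL = (1/2) * tax * (Q* - Q_tax)
DWL = (1/2) * 3 * 3 = 9/2

9/2


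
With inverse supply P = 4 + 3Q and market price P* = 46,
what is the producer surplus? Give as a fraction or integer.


Minimum supply price (at Q=0): P_min = 4
Quantity supplied at P* = 46:
Q* = (46 - 4)/3 = 14
PS = (1/2) * Q* * (P* - P_min)
PS = (1/2) * 14 * (46 - 4)
PS = (1/2) * 14 * 42 = 294

294


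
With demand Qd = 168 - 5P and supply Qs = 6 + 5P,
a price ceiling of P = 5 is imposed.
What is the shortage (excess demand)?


At P = 5:
Qd = 168 - 5*5 = 143
Qs = 6 + 5*5 = 31
Shortage = Qd - Qs = 143 - 31 = 112

112


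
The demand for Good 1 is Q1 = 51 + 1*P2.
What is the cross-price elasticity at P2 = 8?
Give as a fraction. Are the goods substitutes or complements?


dQ1/dP2 = 1
At P2 = 8: Q1 = 51 + 1*8 = 59
Exy = (dQ1/dP2)(P2/Q1) = 1 * 8 / 59 = 8/59
Since Exy > 0, the goods are substitutes.

8/59 (substitutes)


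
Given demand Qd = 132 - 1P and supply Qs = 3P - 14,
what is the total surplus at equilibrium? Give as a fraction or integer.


Find equilibrium: 132 - 1P = 3P - 14
132 + 14 = 4P
P* = 146/4 = 73/2
Q* = 3*73/2 - 14 = 191/2
Inverse demand: P = 132 - Q/1, so P_max = 132
Inverse supply: P = 14/3 + Q/3, so P_min = 14/3
CS = (1/2) * 191/2 * (132 - 73/2) = 36481/8
PS = (1/2) * 191/2 * (73/2 - 14/3) = 36481/24
TS = CS + PS = 36481/8 + 36481/24 = 36481/6

36481/6


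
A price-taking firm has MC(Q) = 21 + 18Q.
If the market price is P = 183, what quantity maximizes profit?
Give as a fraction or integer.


In perfect competition, profit is maximized where P = MC.
183 = 21 + 18Q
162 = 18Q
Q* = 162/18 = 9

9


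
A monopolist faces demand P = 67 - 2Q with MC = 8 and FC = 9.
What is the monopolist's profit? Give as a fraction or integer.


MR = MC: 67 - 4Q = 8
Q* = 59/4
P* = 67 - 2*59/4 = 75/2
Profit = (P* - MC)*Q* - FC
= (75/2 - 8)*59/4 - 9
= 59/2*59/4 - 9
= 3481/8 - 9 = 3409/8

3409/8


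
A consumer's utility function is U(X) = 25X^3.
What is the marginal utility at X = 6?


MU = dU/dX = 25*3*X^(3-1)
MU = 75*X^2
At X = 6:
MU = 75 * 6^2
MU = 75 * 36 = 2700

2700


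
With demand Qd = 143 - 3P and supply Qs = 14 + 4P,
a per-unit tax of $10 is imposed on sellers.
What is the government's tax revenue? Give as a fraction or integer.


With tax on sellers, new supply: Qs' = 14 + 4(P - 10)
= 4P - 26
New equilibrium quantity:
Q_new = 494/7
Tax revenue = tax * Q_new = 10 * 494/7 = 4940/7

4940/7


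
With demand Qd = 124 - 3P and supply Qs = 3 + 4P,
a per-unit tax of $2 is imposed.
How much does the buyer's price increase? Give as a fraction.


With a per-unit tax, the buyer's price increase depends on relative slopes.
Supply slope: d = 4, Demand slope: b = 3
Buyer's price increase = d * tax / (b + d)
= 4 * 2 / (3 + 4)
= 8 / 7 = 8/7

8/7


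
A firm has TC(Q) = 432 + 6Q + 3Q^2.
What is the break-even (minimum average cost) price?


AC(Q) = 432/Q + 6 + 3Q
To minimize: dAC/dQ = -432/Q^2 + 3 = 0
Q^2 = 432/3 = 144
Q* = 12
Min AC = 432/12 + 6 + 3*12
Min AC = 36 + 6 + 36 = 78

78


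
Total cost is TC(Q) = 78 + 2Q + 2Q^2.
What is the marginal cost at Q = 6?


MC = dTC/dQ = 2 + 2*2*Q
At Q = 6:
MC = 2 + 4*6
MC = 2 + 24 = 26

26


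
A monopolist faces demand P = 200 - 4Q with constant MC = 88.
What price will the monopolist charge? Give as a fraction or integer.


MR = 200 - 8Q
Set MR = MC: 200 - 8Q = 88
Q* = 14
Substitute into demand:
P* = 200 - 4*14 = 144

144


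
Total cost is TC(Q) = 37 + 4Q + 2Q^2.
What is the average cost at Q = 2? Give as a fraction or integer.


TC(2) = 37 + 4*2 + 2*2^2
TC(2) = 37 + 8 + 8 = 53
AC = TC/Q = 53/2 = 53/2

53/2


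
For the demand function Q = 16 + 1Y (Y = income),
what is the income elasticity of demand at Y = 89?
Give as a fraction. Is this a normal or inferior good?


dQ/dY = 1
At Y = 89: Q = 16 + 1*89 = 105
Ey = (dQ/dY)(Y/Q) = 1 * 89 / 105 = 89/105
Since Ey > 0, this is a normal good.

89/105 (normal good)


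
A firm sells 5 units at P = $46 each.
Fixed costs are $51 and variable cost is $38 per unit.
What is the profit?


Total Revenue = P * Q = 46 * 5 = $230
Total Cost = FC + VC*Q = 51 + 38*5 = $241
Profit = TR - TC = 230 - 241 = $-11

$-11


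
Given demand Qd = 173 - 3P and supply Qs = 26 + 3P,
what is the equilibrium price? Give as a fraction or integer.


At equilibrium, Qd = Qs.
173 - 3P = 26 + 3P
173 - 26 = 3P + 3P
147 = 6P
P* = 147/6 = 49/2

49/2


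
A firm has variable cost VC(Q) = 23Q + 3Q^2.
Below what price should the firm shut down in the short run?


AVC(Q) = VC(Q)/Q = 23 + 3Q
AVC is increasing in Q, so minimum AVC is at Q -> 0+.
Min AVC = 23
The firm should shut down if P < 23.

23


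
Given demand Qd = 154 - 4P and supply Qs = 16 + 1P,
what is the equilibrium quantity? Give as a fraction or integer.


First find equilibrium price:
154 - 4P = 16 + 1P
P* = 138/5 = 138/5
Then substitute into demand:
Q* = 154 - 4 * 138/5 = 218/5

218/5


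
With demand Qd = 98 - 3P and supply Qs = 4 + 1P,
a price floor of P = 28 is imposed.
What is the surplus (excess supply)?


At P = 28:
Qd = 98 - 3*28 = 14
Qs = 4 + 1*28 = 32
Surplus = Qs - Qd = 32 - 14 = 18

18


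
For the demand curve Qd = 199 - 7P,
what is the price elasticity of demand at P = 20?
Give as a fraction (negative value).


dQ/dP = -7
At P = 20: Q = 199 - 7*20 = 59
E = (dQ/dP)(P/Q) = (-7)(20/59) = -140/59

-140/59


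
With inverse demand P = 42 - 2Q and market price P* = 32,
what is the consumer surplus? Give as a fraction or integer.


Maximum willingness to pay (at Q=0): P_max = 42
Quantity demanded at P* = 32:
Q* = (42 - 32)/2 = 5
CS = (1/2) * Q* * (P_max - P*)
CS = (1/2) * 5 * (42 - 32)
CS = (1/2) * 5 * 10 = 25

25


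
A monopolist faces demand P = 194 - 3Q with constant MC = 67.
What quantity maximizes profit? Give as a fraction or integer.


TR = P*Q = (194 - 3Q)Q = 194Q - 3Q^2
MR = dTR/dQ = 194 - 6Q
Set MR = MC:
194 - 6Q = 67
127 = 6Q
Q* = 127/6 = 127/6

127/6


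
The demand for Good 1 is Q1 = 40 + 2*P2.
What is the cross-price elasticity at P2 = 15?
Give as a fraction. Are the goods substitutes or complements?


dQ1/dP2 = 2
At P2 = 15: Q1 = 40 + 2*15 = 70
Exy = (dQ1/dP2)(P2/Q1) = 2 * 15 / 70 = 3/7
Since Exy > 0, the goods are substitutes.

3/7 (substitutes)


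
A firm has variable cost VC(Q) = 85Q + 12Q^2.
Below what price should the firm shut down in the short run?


AVC(Q) = VC(Q)/Q = 85 + 12Q
AVC is increasing in Q, so minimum AVC is at Q -> 0+.
Min AVC = 85
The firm should shut down if P < 85.

85


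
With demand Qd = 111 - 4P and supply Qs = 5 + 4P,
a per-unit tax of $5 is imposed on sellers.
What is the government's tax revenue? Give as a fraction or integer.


With tax on sellers, new supply: Qs' = 5 + 4(P - 5)
= 4P - 15
New equilibrium quantity:
Q_new = 48
Tax revenue = tax * Q_new = 5 * 48 = 240

240


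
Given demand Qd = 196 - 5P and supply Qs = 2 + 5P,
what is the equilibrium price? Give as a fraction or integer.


At equilibrium, Qd = Qs.
196 - 5P = 2 + 5P
196 - 2 = 5P + 5P
194 = 10P
P* = 194/10 = 97/5

97/5


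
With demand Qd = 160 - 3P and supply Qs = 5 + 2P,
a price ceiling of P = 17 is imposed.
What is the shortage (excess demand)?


At P = 17:
Qd = 160 - 3*17 = 109
Qs = 5 + 2*17 = 39
Shortage = Qd - Qs = 109 - 39 = 70

70


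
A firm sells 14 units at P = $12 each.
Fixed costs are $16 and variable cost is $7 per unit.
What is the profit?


Total Revenue = P * Q = 12 * 14 = $168
Total Cost = FC + VC*Q = 16 + 7*14 = $114
Profit = TR - TC = 168 - 114 = $54

$54


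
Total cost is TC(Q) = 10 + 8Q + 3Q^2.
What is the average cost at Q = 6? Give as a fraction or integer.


TC(6) = 10 + 8*6 + 3*6^2
TC(6) = 10 + 48 + 108 = 166
AC = TC/Q = 166/6 = 83/3

83/3


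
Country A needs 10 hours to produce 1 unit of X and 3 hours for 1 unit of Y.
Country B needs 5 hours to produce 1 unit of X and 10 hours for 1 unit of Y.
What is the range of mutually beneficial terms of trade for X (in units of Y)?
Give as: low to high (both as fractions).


Opportunity cost of X for Country A = hours_X / hours_Y = 10/3 = 10/3 units of Y
Opportunity cost of X for Country B = hours_X / hours_Y = 5/10 = 1/2 units of Y
Terms of trade must be between the two opportunity costs.
Range: 1/2 to 10/3

1/2 to 10/3


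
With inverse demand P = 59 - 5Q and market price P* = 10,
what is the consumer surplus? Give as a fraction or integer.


Maximum willingness to pay (at Q=0): P_max = 59
Quantity demanded at P* = 10:
Q* = (59 - 10)/5 = 49/5
CS = (1/2) * Q* * (P_max - P*)
CS = (1/2) * 49/5 * (59 - 10)
CS = (1/2) * 49/5 * 49 = 2401/10

2401/10


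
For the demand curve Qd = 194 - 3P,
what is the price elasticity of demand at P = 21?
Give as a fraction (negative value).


dQ/dP = -3
At P = 21: Q = 194 - 3*21 = 131
E = (dQ/dP)(P/Q) = (-3)(21/131) = -63/131

-63/131


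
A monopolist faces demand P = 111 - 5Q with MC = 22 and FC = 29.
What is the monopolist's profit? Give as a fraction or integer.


MR = MC: 111 - 10Q = 22
Q* = 89/10
P* = 111 - 5*89/10 = 133/2
Profit = (P* - MC)*Q* - FC
= (133/2 - 22)*89/10 - 29
= 89/2*89/10 - 29
= 7921/20 - 29 = 7341/20

7341/20


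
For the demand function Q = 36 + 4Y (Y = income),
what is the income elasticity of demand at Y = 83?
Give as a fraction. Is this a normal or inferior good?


dQ/dY = 4
At Y = 83: Q = 36 + 4*83 = 368
Ey = (dQ/dY)(Y/Q) = 4 * 83 / 368 = 83/92
Since Ey > 0, this is a normal good.

83/92 (normal good)


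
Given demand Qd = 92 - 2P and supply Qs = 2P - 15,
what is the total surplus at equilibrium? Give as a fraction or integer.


Find equilibrium: 92 - 2P = 2P - 15
92 + 15 = 4P
P* = 107/4 = 107/4
Q* = 2*107/4 - 15 = 77/2
Inverse demand: P = 46 - Q/2, so P_max = 46
Inverse supply: P = 15/2 + Q/2, so P_min = 15/2
CS = (1/2) * 77/2 * (46 - 107/4) = 5929/16
PS = (1/2) * 77/2 * (107/4 - 15/2) = 5929/16
TS = CS + PS = 5929/16 + 5929/16 = 5929/8

5929/8


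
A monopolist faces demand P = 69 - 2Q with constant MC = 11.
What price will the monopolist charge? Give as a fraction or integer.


MR = 69 - 4Q
Set MR = MC: 69 - 4Q = 11
Q* = 29/2
Substitute into demand:
P* = 69 - 2*29/2 = 40

40


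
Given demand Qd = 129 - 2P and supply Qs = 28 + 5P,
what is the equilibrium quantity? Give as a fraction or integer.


First find equilibrium price:
129 - 2P = 28 + 5P
P* = 101/7 = 101/7
Then substitute into demand:
Q* = 129 - 2 * 101/7 = 701/7

701/7


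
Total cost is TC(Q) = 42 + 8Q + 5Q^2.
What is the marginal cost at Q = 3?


MC = dTC/dQ = 8 + 2*5*Q
At Q = 3:
MC = 8 + 10*3
MC = 8 + 30 = 38

38


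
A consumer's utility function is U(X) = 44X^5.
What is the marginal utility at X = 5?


MU = dU/dX = 44*5*X^(5-1)
MU = 220*X^4
At X = 5:
MU = 220 * 5^4
MU = 220 * 625 = 137500

137500


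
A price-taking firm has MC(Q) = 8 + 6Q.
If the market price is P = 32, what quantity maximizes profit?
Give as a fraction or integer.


In perfect competition, profit is maximized where P = MC.
32 = 8 + 6Q
24 = 6Q
Q* = 24/6 = 4

4


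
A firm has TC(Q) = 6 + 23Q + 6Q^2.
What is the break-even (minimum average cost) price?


AC(Q) = 6/Q + 23 + 6Q
To minimize: dAC/dQ = -6/Q^2 + 6 = 0
Q^2 = 6/6 = 1
Q* = 1
Min AC = 6/1 + 23 + 6*1
Min AC = 6 + 23 + 6 = 35

35


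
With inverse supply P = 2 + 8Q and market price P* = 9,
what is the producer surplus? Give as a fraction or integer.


Minimum supply price (at Q=0): P_min = 2
Quantity supplied at P* = 9:
Q* = (9 - 2)/8 = 7/8
PS = (1/2) * Q* * (P* - P_min)
PS = (1/2) * 7/8 * (9 - 2)
PS = (1/2) * 7/8 * 7 = 49/16

49/16


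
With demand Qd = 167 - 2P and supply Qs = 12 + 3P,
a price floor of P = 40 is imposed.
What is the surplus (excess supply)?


At P = 40:
Qd = 167 - 2*40 = 87
Qs = 12 + 3*40 = 132
Surplus = Qs - Qd = 132 - 87 = 45

45


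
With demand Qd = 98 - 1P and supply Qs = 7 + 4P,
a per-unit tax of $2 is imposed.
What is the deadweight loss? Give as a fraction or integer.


Pre-tax equilibrium quantity: Q* = 399/5
Post-tax equilibrium quantity: Q_tax = 391/5
Reduction in quantity: Q* - Q_tax = 8/5
DWL = (1/2) * tax * (Q* - Q_tax)
DWL = (1/2) * 2 * 8/5 = 8/5

8/5


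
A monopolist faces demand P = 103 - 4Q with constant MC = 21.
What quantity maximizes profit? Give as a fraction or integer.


TR = P*Q = (103 - 4Q)Q = 103Q - 4Q^2
MR = dTR/dQ = 103 - 8Q
Set MR = MC:
103 - 8Q = 21
82 = 8Q
Q* = 82/8 = 41/4

41/4


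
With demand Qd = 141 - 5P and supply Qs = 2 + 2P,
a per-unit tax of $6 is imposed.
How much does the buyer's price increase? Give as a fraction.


With a per-unit tax, the buyer's price increase depends on relative slopes.
Supply slope: d = 2, Demand slope: b = 5
Buyer's price increase = d * tax / (b + d)
= 2 * 6 / (5 + 2)
= 12 / 7 = 12/7

12/7


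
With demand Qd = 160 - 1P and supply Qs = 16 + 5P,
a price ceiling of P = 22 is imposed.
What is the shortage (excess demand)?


At P = 22:
Qd = 160 - 1*22 = 138
Qs = 16 + 5*22 = 126
Shortage = Qd - Qs = 138 - 126 = 12

12


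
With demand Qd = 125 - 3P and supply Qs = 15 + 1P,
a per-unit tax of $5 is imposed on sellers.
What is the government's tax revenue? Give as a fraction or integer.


With tax on sellers, new supply: Qs' = 15 + 1(P - 5)
= 10 + 1P
New equilibrium quantity:
Q_new = 155/4
Tax revenue = tax * Q_new = 5 * 155/4 = 775/4

775/4


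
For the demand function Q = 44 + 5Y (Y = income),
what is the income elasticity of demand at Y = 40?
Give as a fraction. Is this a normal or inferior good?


dQ/dY = 5
At Y = 40: Q = 44 + 5*40 = 244
Ey = (dQ/dY)(Y/Q) = 5 * 40 / 244 = 50/61
Since Ey > 0, this is a normal good.

50/61 (normal good)


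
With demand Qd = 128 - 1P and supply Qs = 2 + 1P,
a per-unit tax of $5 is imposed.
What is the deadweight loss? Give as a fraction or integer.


Pre-tax equilibrium quantity: Q* = 65
Post-tax equilibrium quantity: Q_tax = 125/2
Reduction in quantity: Q* - Q_tax = 5/2
DWL = (1/2) * tax * (Q* - Q_tax)
DWL = (1/2) * 5 * 5/2 = 25/4

25/4


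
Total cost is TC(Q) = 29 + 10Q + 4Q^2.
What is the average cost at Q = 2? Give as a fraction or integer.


TC(2) = 29 + 10*2 + 4*2^2
TC(2) = 29 + 20 + 16 = 65
AC = TC/Q = 65/2 = 65/2

65/2


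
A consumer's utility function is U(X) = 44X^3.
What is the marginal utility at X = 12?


MU = dU/dX = 44*3*X^(3-1)
MU = 132*X^2
At X = 12:
MU = 132 * 12^2
MU = 132 * 144 = 19008

19008


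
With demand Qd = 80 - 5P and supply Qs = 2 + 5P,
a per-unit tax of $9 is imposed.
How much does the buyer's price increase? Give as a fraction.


With a per-unit tax, the buyer's price increase depends on relative slopes.
Supply slope: d = 5, Demand slope: b = 5
Buyer's price increase = d * tax / (b + d)
= 5 * 9 / (5 + 5)
= 45 / 10 = 9/2

9/2


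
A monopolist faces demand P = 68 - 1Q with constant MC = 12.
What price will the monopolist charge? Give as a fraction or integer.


MR = 68 - 2Q
Set MR = MC: 68 - 2Q = 12
Q* = 28
Substitute into demand:
P* = 68 - 1*28 = 40

40


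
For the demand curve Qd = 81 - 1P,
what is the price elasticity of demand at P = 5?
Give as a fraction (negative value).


dQ/dP = -1
At P = 5: Q = 81 - 1*5 = 76
E = (dQ/dP)(P/Q) = (-1)(5/76) = -5/76

-5/76


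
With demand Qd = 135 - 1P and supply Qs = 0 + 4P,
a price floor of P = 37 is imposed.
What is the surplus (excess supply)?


At P = 37:
Qd = 135 - 1*37 = 98
Qs = 0 + 4*37 = 148
Surplus = Qs - Qd = 148 - 98 = 50

50


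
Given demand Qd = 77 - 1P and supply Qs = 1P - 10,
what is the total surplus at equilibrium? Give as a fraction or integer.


Find equilibrium: 77 - 1P = 1P - 10
77 + 10 = 2P
P* = 87/2 = 87/2
Q* = 1*87/2 - 10 = 67/2
Inverse demand: P = 77 - Q/1, so P_max = 77
Inverse supply: P = 10 + Q/1, so P_min = 10
CS = (1/2) * 67/2 * (77 - 87/2) = 4489/8
PS = (1/2) * 67/2 * (87/2 - 10) = 4489/8
TS = CS + PS = 4489/8 + 4489/8 = 4489/4

4489/4


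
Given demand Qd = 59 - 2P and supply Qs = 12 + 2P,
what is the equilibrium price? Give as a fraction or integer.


At equilibrium, Qd = Qs.
59 - 2P = 12 + 2P
59 - 12 = 2P + 2P
47 = 4P
P* = 47/4 = 47/4

47/4


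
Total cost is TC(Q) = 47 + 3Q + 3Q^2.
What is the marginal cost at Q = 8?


MC = dTC/dQ = 3 + 2*3*Q
At Q = 8:
MC = 3 + 6*8
MC = 3 + 48 = 51

51


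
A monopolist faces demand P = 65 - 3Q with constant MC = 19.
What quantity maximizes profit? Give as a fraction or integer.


TR = P*Q = (65 - 3Q)Q = 65Q - 3Q^2
MR = dTR/dQ = 65 - 6Q
Set MR = MC:
65 - 6Q = 19
46 = 6Q
Q* = 46/6 = 23/3

23/3


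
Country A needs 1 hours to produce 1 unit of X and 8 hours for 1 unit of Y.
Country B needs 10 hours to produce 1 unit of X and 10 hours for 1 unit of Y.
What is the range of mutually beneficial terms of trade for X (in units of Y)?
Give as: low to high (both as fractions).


Opportunity cost of X for Country A = hours_X / hours_Y = 1/8 = 1/8 units of Y
Opportunity cost of X for Country B = hours_X / hours_Y = 10/10 = 1 units of Y
Terms of trade must be between the two opportunity costs.
Range: 1/8 to 1

1/8 to 1


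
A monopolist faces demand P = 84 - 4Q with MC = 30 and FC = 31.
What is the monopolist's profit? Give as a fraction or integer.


MR = MC: 84 - 8Q = 30
Q* = 27/4
P* = 84 - 4*27/4 = 57
Profit = (P* - MC)*Q* - FC
= (57 - 30)*27/4 - 31
= 27*27/4 - 31
= 729/4 - 31 = 605/4

605/4


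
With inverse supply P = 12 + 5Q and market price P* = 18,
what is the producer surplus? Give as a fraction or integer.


Minimum supply price (at Q=0): P_min = 12
Quantity supplied at P* = 18:
Q* = (18 - 12)/5 = 6/5
PS = (1/2) * Q* * (P* - P_min)
PS = (1/2) * 6/5 * (18 - 12)
PS = (1/2) * 6/5 * 6 = 18/5

18/5


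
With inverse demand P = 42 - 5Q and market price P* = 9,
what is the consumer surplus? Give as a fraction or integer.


Maximum willingness to pay (at Q=0): P_max = 42
Quantity demanded at P* = 9:
Q* = (42 - 9)/5 = 33/5
CS = (1/2) * Q* * (P_max - P*)
CS = (1/2) * 33/5 * (42 - 9)
CS = (1/2) * 33/5 * 33 = 1089/10

1089/10


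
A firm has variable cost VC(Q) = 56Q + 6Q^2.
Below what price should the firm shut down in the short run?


AVC(Q) = VC(Q)/Q = 56 + 6Q
AVC is increasing in Q, so minimum AVC is at Q -> 0+.
Min AVC = 56
The firm should shut down if P < 56.

56


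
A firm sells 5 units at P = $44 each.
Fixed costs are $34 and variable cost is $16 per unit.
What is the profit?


Total Revenue = P * Q = 44 * 5 = $220
Total Cost = FC + VC*Q = 34 + 16*5 = $114
Profit = TR - TC = 220 - 114 = $106

$106


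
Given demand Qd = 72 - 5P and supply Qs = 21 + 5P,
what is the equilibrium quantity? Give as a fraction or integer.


First find equilibrium price:
72 - 5P = 21 + 5P
P* = 51/10 = 51/10
Then substitute into demand:
Q* = 72 - 5 * 51/10 = 93/2

93/2


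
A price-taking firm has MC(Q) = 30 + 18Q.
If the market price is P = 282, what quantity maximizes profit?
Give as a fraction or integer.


In perfect competition, profit is maximized where P = MC.
282 = 30 + 18Q
252 = 18Q
Q* = 252/18 = 14

14


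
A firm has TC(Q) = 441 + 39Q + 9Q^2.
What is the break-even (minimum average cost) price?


AC(Q) = 441/Q + 39 + 9Q
To minimize: dAC/dQ = -441/Q^2 + 9 = 0
Q^2 = 441/9 = 49
Q* = 7
Min AC = 441/7 + 39 + 9*7
Min AC = 63 + 39 + 63 = 165

165


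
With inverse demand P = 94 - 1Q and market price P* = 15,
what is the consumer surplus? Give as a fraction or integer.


Maximum willingness to pay (at Q=0): P_max = 94
Quantity demanded at P* = 15:
Q* = (94 - 15)/1 = 79
CS = (1/2) * Q* * (P_max - P*)
CS = (1/2) * 79 * (94 - 15)
CS = (1/2) * 79 * 79 = 6241/2

6241/2


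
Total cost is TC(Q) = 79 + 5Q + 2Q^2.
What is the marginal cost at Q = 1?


MC = dTC/dQ = 5 + 2*2*Q
At Q = 1:
MC = 5 + 4*1
MC = 5 + 4 = 9

9


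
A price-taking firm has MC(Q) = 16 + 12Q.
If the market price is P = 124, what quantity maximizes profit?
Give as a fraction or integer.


In perfect competition, profit is maximized where P = MC.
124 = 16 + 12Q
108 = 12Q
Q* = 108/12 = 9

9


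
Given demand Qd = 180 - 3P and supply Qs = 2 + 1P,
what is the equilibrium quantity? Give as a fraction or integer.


First find equilibrium price:
180 - 3P = 2 + 1P
P* = 178/4 = 89/2
Then substitute into demand:
Q* = 180 - 3 * 89/2 = 93/2

93/2


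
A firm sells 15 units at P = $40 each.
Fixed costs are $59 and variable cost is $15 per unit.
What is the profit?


Total Revenue = P * Q = 40 * 15 = $600
Total Cost = FC + VC*Q = 59 + 15*15 = $284
Profit = TR - TC = 600 - 284 = $316

$316


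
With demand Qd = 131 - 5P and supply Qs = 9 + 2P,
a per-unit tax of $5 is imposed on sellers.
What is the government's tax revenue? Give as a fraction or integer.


With tax on sellers, new supply: Qs' = 9 + 2(P - 5)
= 2P - 1
New equilibrium quantity:
Q_new = 257/7
Tax revenue = tax * Q_new = 5 * 257/7 = 1285/7

1285/7


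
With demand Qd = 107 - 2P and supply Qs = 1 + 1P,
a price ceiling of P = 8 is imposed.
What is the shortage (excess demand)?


At P = 8:
Qd = 107 - 2*8 = 91
Qs = 1 + 1*8 = 9
Shortage = Qd - Qs = 91 - 9 = 82

82


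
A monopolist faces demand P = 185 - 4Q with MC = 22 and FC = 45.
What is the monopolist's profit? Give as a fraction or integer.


MR = MC: 185 - 8Q = 22
Q* = 163/8
P* = 185 - 4*163/8 = 207/2
Profit = (P* - MC)*Q* - FC
= (207/2 - 22)*163/8 - 45
= 163/2*163/8 - 45
= 26569/16 - 45 = 25849/16

25849/16


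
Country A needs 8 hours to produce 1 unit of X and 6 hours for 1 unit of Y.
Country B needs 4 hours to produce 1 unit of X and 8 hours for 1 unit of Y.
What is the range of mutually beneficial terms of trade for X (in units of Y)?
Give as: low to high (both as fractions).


Opportunity cost of X for Country A = hours_X / hours_Y = 8/6 = 4/3 units of Y
Opportunity cost of X for Country B = hours_X / hours_Y = 4/8 = 1/2 units of Y
Terms of trade must be between the two opportunity costs.
Range: 1/2 to 4/3

1/2 to 4/3


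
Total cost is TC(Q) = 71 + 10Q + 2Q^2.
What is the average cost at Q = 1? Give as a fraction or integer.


TC(1) = 71 + 10*1 + 2*1^2
TC(1) = 71 + 10 + 2 = 83
AC = TC/Q = 83/1 = 83

83


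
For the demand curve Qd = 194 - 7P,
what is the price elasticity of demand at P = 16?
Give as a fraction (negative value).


dQ/dP = -7
At P = 16: Q = 194 - 7*16 = 82
E = (dQ/dP)(P/Q) = (-7)(16/82) = -56/41

-56/41


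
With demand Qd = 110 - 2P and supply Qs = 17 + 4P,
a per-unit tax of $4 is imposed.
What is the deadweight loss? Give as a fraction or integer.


Pre-tax equilibrium quantity: Q* = 79
Post-tax equilibrium quantity: Q_tax = 221/3
Reduction in quantity: Q* - Q_tax = 16/3
DWL = (1/2) * tax * (Q* - Q_tax)
DWL = (1/2) * 4 * 16/3 = 32/3

32/3


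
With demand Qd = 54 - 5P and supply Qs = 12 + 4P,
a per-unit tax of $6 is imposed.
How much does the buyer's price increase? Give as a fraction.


With a per-unit tax, the buyer's price increase depends on relative slopes.
Supply slope: d = 4, Demand slope: b = 5
Buyer's price increase = d * tax / (b + d)
= 4 * 6 / (5 + 4)
= 24 / 9 = 8/3

8/3


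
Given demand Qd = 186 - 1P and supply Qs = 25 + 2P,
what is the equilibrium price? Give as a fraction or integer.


At equilibrium, Qd = Qs.
186 - 1P = 25 + 2P
186 - 25 = 1P + 2P
161 = 3P
P* = 161/3 = 161/3

161/3


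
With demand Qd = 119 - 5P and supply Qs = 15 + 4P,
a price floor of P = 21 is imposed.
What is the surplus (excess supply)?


At P = 21:
Qd = 119 - 5*21 = 14
Qs = 15 + 4*21 = 99
Surplus = Qs - Qd = 99 - 14 = 85

85


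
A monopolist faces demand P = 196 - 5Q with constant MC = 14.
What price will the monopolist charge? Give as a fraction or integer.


MR = 196 - 10Q
Set MR = MC: 196 - 10Q = 14
Q* = 91/5
Substitute into demand:
P* = 196 - 5*91/5 = 105

105


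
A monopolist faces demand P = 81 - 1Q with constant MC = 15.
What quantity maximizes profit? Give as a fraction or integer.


TR = P*Q = (81 - 1Q)Q = 81Q - 1Q^2
MR = dTR/dQ = 81 - 2Q
Set MR = MC:
81 - 2Q = 15
66 = 2Q
Q* = 66/2 = 33

33


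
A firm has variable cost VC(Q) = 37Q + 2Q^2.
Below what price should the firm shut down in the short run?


AVC(Q) = VC(Q)/Q = 37 + 2Q
AVC is increasing in Q, so minimum AVC is at Q -> 0+.
Min AVC = 37
The firm should shut down if P < 37.

37


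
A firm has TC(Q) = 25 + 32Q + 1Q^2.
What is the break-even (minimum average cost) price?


AC(Q) = 25/Q + 32 + 1Q
To minimize: dAC/dQ = -25/Q^2 + 1 = 0
Q^2 = 25/1 = 25
Q* = 5
Min AC = 25/5 + 32 + 1*5
Min AC = 5 + 32 + 5 = 42

42


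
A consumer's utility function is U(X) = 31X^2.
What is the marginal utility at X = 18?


MU = dU/dX = 31*2*X^(2-1)
MU = 62*X^1
At X = 18:
MU = 62 * 18^1
MU = 62 * 18 = 1116

1116


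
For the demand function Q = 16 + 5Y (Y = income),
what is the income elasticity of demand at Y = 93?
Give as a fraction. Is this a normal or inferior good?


dQ/dY = 5
At Y = 93: Q = 16 + 5*93 = 481
Ey = (dQ/dY)(Y/Q) = 5 * 93 / 481 = 465/481
Since Ey > 0, this is a normal good.

465/481 (normal good)


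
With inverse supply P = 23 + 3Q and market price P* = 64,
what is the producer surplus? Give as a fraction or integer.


Minimum supply price (at Q=0): P_min = 23
Quantity supplied at P* = 64:
Q* = (64 - 23)/3 = 41/3
PS = (1/2) * Q* * (P* - P_min)
PS = (1/2) * 41/3 * (64 - 23)
PS = (1/2) * 41/3 * 41 = 1681/6

1681/6


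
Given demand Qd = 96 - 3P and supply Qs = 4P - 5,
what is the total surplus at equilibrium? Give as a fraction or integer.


Find equilibrium: 96 - 3P = 4P - 5
96 + 5 = 7P
P* = 101/7 = 101/7
Q* = 4*101/7 - 5 = 369/7
Inverse demand: P = 32 - Q/3, so P_max = 32
Inverse supply: P = 5/4 + Q/4, so P_min = 5/4
CS = (1/2) * 369/7 * (32 - 101/7) = 45387/98
PS = (1/2) * 369/7 * (101/7 - 5/4) = 136161/392
TS = CS + PS = 45387/98 + 136161/392 = 45387/56

45387/56


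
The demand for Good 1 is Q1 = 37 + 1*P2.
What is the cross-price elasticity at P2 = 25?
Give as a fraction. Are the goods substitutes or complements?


dQ1/dP2 = 1
At P2 = 25: Q1 = 37 + 1*25 = 62
Exy = (dQ1/dP2)(P2/Q1) = 1 * 25 / 62 = 25/62
Since Exy > 0, the goods are substitutes.

25/62 (substitutes)


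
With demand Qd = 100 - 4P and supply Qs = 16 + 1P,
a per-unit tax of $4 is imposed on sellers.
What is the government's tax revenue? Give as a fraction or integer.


With tax on sellers, new supply: Qs' = 16 + 1(P - 4)
= 12 + 1P
New equilibrium quantity:
Q_new = 148/5
Tax revenue = tax * Q_new = 4 * 148/5 = 592/5

592/5


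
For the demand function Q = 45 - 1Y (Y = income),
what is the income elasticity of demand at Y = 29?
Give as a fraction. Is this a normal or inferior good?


dQ/dY = -1
At Y = 29: Q = 45 - 1*29 = 16
Ey = (dQ/dY)(Y/Q) = -1 * 29 / 16 = -29/16
Since Ey < 0, this is a inferior good.

-29/16 (inferior good)


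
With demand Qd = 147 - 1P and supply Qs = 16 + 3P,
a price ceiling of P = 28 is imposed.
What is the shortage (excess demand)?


At P = 28:
Qd = 147 - 1*28 = 119
Qs = 16 + 3*28 = 100
Shortage = Qd - Qs = 119 - 100 = 19

19


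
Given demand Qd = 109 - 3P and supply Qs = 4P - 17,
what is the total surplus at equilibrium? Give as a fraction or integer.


Find equilibrium: 109 - 3P = 4P - 17
109 + 17 = 7P
P* = 126/7 = 18
Q* = 4*18 - 17 = 55
Inverse demand: P = 109/3 - Q/3, so P_max = 109/3
Inverse supply: P = 17/4 + Q/4, so P_min = 17/4
CS = (1/2) * 55 * (109/3 - 18) = 3025/6
PS = (1/2) * 55 * (18 - 17/4) = 3025/8
TS = CS + PS = 3025/6 + 3025/8 = 21175/24

21175/24


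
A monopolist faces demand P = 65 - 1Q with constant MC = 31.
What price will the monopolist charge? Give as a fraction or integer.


MR = 65 - 2Q
Set MR = MC: 65 - 2Q = 31
Q* = 17
Substitute into demand:
P* = 65 - 1*17 = 48

48


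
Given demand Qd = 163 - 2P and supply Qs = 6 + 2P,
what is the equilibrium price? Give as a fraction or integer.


At equilibrium, Qd = Qs.
163 - 2P = 6 + 2P
163 - 6 = 2P + 2P
157 = 4P
P* = 157/4 = 157/4

157/4


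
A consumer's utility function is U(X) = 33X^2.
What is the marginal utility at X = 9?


MU = dU/dX = 33*2*X^(2-1)
MU = 66*X^1
At X = 9:
MU = 66 * 9^1
MU = 66 * 9 = 594

594


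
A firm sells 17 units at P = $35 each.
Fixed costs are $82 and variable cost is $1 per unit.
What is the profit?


Total Revenue = P * Q = 35 * 17 = $595
Total Cost = FC + VC*Q = 82 + 1*17 = $99
Profit = TR - TC = 595 - 99 = $496

$496
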